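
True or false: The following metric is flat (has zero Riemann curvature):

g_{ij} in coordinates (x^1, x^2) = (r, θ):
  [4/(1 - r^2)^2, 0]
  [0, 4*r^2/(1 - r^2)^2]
Non-zero Christoffel symbols:
Γ^r_{r r} = 2*r/(1 - r^2)
Γ^r_{θ θ} = (r^3 + r)/(r^2 - 1)
Γ^θ_{r θ} = (-r^2 - 1)/(r^3 - r)
Ricci tensor: R_{rr} = -4/(r^2 - 1)^2, R_{rθ} = 0, R_{θθ} = -4*r^2/(r^2 - 1)^2
The Ricci tensor is non-zero, so the Riemann tensor is non-zero: not flat.
False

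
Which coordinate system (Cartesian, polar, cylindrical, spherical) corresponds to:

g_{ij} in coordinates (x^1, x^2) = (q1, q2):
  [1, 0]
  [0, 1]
All components are constant and the metric is the identity, i.e. orthonormal rectilinear coordinates.
Cartesian (2D) coordinates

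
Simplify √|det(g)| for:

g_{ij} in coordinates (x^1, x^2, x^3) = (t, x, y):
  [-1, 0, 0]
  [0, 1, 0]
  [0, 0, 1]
det(g) = -1
√|det(g)| = 1
Volume element: dV = 1 dt dx dy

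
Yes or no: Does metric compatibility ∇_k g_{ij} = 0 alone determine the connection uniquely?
One also needs vanishing torsion; metric compatibility plus torsion-freeness singles out the Levi-Civita connection.
No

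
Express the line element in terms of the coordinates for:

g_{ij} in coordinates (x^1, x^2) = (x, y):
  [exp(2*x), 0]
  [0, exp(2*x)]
ds^2 = g_{ij} dx^i dx^j; only the non-zero components contribute.
ds^2 = exp(2*x) dx^2 + exp(2*x) dy^2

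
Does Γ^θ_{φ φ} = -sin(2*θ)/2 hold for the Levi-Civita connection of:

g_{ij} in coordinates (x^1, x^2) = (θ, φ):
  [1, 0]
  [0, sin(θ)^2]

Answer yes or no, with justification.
Γ^θ_{φ φ} = (1/2) g^{θθ} (∂_φ g_{θφ} + ∂_φ g_{θφ} - ∂_θ g_{φφ}) = (1/2)(1)((0) + (0) - (sin(2*θ))) = -sin(2*θ)/2
This equals the proposed value -sin(2*θ)/2.
Yes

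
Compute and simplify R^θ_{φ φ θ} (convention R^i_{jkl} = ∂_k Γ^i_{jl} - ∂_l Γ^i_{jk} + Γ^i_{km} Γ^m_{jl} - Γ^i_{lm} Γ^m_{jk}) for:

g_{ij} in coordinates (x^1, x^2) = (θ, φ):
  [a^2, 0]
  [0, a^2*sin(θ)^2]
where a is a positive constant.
Non-zero Christoffel symbols (Γ^k_{ij} = Γ^k_{ji}):
Γ^θ_{φ φ} = -sin(2*θ)/2
Γ^φ_{θ φ} = 1/tan(θ)
R^θ_{φ φ θ} = ∂_φ Γ^θ_{φ θ} - ∂_θ Γ^θ_{φ φ} + Γ^θ_{φ m} Γ^m_{φ θ} - Γ^θ_{θ m} Γ^m_{φ φ}
  = (0) - (-cos(2*θ)) + (-cos(θ)^2) - (0) = -sin(θ)^2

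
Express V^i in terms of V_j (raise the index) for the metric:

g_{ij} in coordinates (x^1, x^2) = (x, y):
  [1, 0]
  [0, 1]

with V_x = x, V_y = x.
Inverse metric (diagonal): g^{xx} = 1, g^{yy} = 1
V^i = g^{ij} V_j:
V^x = (1)(x) + (0)(x) = x
V^y = (0)(x) + (1)(x) = x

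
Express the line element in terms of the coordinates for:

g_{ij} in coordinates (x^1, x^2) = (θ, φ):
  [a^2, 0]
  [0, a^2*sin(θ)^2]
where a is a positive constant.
ds^2 = g_{ij} dx^i dx^j; only the non-zero components contribute.
ds^2 = a^2 dθ^2 + a^2*sin(θ)^2 dφ^2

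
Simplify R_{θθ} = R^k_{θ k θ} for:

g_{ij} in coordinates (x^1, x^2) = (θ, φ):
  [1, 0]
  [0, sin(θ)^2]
Non-zero Christoffel symbols (Γ^k_{ij} = Γ^k_{ji}):
Γ^θ_{φ φ} = -sin(2*θ)/2
Γ^φ_{θ φ} = 1/tan(θ)
R^θ_{θ θ θ} = 0 (a repeated index in an antisymmetric pair)
R^φ_{θ φ θ} = ∂_φ Γ^φ_{θ θ} - ∂_θ Γ^φ_{θ φ} + Γ^φ_{φ m} Γ^m_{θ θ} - Γ^φ_{θ m} Γ^m_{θ φ}
  = (0) - (-1/sin(θ)^2) + (0) - (1/tan(θ)^2) = 1
R_{θθ} = R^θ_{θ θ θ} + R^φ_{θ φ θ} = (0) + (1) = 1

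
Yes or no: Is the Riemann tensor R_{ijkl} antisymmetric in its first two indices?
R_{ijkl} = -R_{jikl} (follows from metric compatibility).
Yes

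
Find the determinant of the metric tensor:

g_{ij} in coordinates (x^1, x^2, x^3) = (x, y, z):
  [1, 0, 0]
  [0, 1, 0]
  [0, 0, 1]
Diagonal metric: det(g) = g_{11}·g_{22}·g_{33}
= (1)·(1)·(1)
det(g) = 1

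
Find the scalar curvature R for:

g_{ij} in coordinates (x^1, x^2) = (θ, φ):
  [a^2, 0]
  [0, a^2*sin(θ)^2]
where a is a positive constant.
Non-zero Christoffel symbols (Γ^k_{ij} = Γ^k_{ji}):
Γ^θ_{φ φ} = -sin(2*θ)/2
Γ^φ_{θ φ} = 1/tan(θ)
Ricci tensor (R_{ij} = R^k_{ikj}): R_{θθ} = 1, R_{θφ} = 0, R_{φφ} = sin(θ)^2
Inverse metric: g^{θθ} = 1/a^2, g^{φφ} = 1/(a^2*sin(θ)^2)
R = g^{ij} R_{ij} = (1/a^2)(1) + (1/(a^2*sin(θ)^2))(sin(θ)^2) = 2/a^2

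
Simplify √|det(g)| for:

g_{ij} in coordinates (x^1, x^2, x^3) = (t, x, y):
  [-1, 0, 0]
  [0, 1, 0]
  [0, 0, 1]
det(g) = -1
√|det(g)| = 1
Volume element: dV = 1 dt dx dy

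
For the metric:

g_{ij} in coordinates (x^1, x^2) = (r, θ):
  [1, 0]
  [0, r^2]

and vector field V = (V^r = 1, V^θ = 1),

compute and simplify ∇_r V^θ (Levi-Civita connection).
Non-zero Christoffel symbols:
Γ^r_{θ θ} = -r
Γ^θ_{r θ} = 1/r
∇_r V^θ = ∂_r V^θ + Γ^θ_{r j} V^j
  = (0) + (0)(1) + (1/r)(1)
  = 1/r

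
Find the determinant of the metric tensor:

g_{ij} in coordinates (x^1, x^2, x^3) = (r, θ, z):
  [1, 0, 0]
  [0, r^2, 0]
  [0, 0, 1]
Diagonal metric: det(g) = g_{11}·g_{22}·g_{33}
= (1)·(r^2)·(1)
det(g) = r^2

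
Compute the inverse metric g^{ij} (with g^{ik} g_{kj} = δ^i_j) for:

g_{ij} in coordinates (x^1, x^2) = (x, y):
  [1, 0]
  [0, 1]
The metric is diagonal, so g^{ij} is diagonal with entries 1/g_{ii}: diag(1, 1).
g^{ij}:
  [1, 0]
  [0, 1]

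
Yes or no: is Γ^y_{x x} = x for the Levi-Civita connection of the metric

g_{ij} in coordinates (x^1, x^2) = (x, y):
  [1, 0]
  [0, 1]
Γ^y_{x x} = (1/2) g^{yy} (∂_x g_{yx} + ∂_x g_{yx} - ∂_y g_{xx}) = (1/2)(1)((0) + (0) - (0)) = 0
This differs from the proposed value x.
No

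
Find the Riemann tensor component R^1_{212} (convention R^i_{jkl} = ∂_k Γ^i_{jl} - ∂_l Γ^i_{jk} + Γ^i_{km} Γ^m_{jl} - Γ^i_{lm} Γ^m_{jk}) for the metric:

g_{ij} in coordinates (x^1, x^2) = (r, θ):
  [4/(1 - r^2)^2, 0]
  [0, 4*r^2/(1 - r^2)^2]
Non-zero Christoffel symbols (Γ^k_{ij} = Γ^k_{ji}):
Γ^r_{r r} = 2*r/(1 - r^2)
Γ^r_{θ θ} = (r^3 + r)/(r^2 - 1)
Γ^θ_{r θ} = (-r^2 - 1)/(r^3 - r)
R^r_{θ r θ} = ∂_r Γ^r_{θ θ} - ∂_θ Γ^r_{θ r} + Γ^r_{r m} Γ^m_{θ θ} - Γ^r_{θ m} Γ^m_{θ r}
  = ((r^4 - 4*r^2 - 1)/(r^2 - 1)^2) - (0) + (-2*r^2*(r^2 + 1)/(r^2 - 1)^2) - (-(r^2 + 1)^2/(r^2 - 1)^2) = -4*r^2/(r^2 - 1)^2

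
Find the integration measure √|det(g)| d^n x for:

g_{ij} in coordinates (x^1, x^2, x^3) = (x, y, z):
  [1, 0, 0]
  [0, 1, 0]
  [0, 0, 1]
det(g) = 1
√|det(g)| = 1
Volume element: dV = 1 dx dy dz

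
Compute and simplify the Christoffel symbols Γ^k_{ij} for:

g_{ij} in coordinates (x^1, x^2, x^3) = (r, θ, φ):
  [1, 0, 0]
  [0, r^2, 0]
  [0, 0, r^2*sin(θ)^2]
Using Γ^k_{ij} = (1/2) g^{km} (∂_i g_{mj} + ∂_j g_{mi} - ∂_m g_{ij}); the metric is diagonal, so only the m = k term contributes.
Non-zero symbols (using the symmetry Γ^k_{ij} = Γ^k_{ji}):
Γ^r_{θ θ} = (1/2) g^{rr} (∂_θ g_{rθ} + ∂_θ g_{rθ} - ∂_r g_{θθ}) = (1/2)(1)((0) + (0) - (2*r)) = -r
Γ^r_{φ φ} = (1/2) g^{rr} (∂_φ g_{rφ} + ∂_φ g_{rφ} - ∂_r g_{φφ}) = (1/2)(1)((0) + (0) - (2*r*sin(θ)^2)) = -r*sin(θ)^2
Γ^θ_{r θ} = (1/2) g^{θθ} (∂_r g_{θθ} + ∂_θ g_{θr} - ∂_θ g_{rθ}) = (1/2)(1/r^2)((2*r) + (0) - (0)) = 1/r
Γ^θ_{φ φ} = (1/2) g^{θθ} (∂_φ g_{θφ} + ∂_φ g_{θφ} - ∂_θ g_{φφ}) = (1/2)(1/r^2)((0) + (0) - (r^2*sin(2*θ))) = -sin(2*θ)/2
Γ^φ_{r φ} = (1/2) g^{φφ} (∂_r g_{φφ} + ∂_φ g_{φr} - ∂_φ g_{rφ}) = (1/2)(1/(r^2*sin(θ)^2))((2*r*sin(θ)^2) + (0) - (0)) = 1/r
Γ^φ_{θ φ} = (1/2) g^{φφ} (∂_θ g_{φφ} + ∂_φ g_{φθ} - ∂_φ g_{θφ}) = (1/2)(1/(r^2*sin(θ)^2))((r^2*sin(2*θ)) + (0) - (0)) = 1/tan(θ)
All other Christoffel symbols are zero.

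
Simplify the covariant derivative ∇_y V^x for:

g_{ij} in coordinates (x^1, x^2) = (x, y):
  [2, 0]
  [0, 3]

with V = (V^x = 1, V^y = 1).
All Christoffel symbols are zero.
∇_y V^x = ∂_y V^x + Γ^x_{y j} V^j
  = (0) + (0)(1) + (0)(1)
  = 0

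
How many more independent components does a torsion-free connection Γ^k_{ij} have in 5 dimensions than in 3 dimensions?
Independent components in n dimensions: n × n(n+1)/2 = n^2(n+1)/2.
5D: 5 × 15 = 75
3D: 3 × 6 = 18
Difference = 75 - 18 = 57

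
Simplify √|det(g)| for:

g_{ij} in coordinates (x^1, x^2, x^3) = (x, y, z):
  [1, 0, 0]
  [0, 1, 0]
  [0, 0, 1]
det(g) = 1
√|det(g)| = 1
Volume element: dV = 1 dx dy dz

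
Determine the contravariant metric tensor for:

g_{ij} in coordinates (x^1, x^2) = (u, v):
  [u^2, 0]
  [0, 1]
The metric is diagonal, so g^{ij} is diagonal with entries 1/g_{ii}: diag(1/(u^2), 1).
g^{ij}:
  [1/u^2, 0]
  [0, 1]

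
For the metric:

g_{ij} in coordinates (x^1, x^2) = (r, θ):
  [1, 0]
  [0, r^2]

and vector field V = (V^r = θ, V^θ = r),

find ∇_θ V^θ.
Non-zero Christoffel symbols:
Γ^r_{θ θ} = -r
Γ^θ_{r θ} = 1/r
∇_θ V^θ = ∂_θ V^θ + Γ^θ_{θ j} V^j
  = (0) + (1/r)(θ) + (0)(r)
  = θ/r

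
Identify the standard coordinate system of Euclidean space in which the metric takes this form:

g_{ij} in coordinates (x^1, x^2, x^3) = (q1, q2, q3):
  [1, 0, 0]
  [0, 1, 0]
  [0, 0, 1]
All components are constant and the metric is the identity, i.e. orthonormal rectilinear coordinates.
Cartesian (3D) coordinates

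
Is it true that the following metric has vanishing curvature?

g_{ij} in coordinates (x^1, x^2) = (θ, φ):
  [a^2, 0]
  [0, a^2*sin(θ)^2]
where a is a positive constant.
Non-zero Christoffel symbols:
Γ^θ_{φ φ} = -sin(2*θ)/2
Γ^φ_{θ φ} = 1/tan(θ)
Ricci tensor: R_{θθ} = 1, R_{θφ} = 0, R_{φφ} = sin(θ)^2
The Ricci tensor is non-zero, so the Riemann tensor is non-zero: not flat.
No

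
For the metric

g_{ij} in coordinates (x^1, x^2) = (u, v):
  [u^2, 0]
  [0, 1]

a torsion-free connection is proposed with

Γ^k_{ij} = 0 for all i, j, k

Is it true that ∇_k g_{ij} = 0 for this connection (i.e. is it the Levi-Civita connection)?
Using ∇_k g_{ij} = ∂_k g_{ij} - Γ^m_{ki} g_{mj} - Γ^m_{kj} g_{im}:
∇_u g_{uu} = (2*u) - (0) - (0) = 2*u ≠ 0
So the connection is not metric compatible (it is not the Levi-Civita connection).
No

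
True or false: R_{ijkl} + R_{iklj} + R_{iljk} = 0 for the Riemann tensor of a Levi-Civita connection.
This is the first (algebraic) Bianchi identity.
True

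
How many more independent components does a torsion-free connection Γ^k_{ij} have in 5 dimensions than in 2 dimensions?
Independent components in n dimensions: n × n(n+1)/2 = n^2(n+1)/2.
5D: 5 × 15 = 75
2D: 2 × 3 = 6
Difference = 75 - 6 = 69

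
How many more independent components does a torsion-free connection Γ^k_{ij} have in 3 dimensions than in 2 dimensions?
Independent components in n dimensions: n × n(n+1)/2 = n^2(n+1)/2.
3D: 3 × 6 = 18
2D: 2 × 3 = 6
Difference = 18 - 6 = 12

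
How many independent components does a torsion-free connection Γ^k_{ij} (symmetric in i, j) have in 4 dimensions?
Γ^k_{ij} has n choices for the upper index and n(n+1)/2 independent symmetric lower index pairs.
Total = 4 × 4×5/2 = 4 × 10 = 40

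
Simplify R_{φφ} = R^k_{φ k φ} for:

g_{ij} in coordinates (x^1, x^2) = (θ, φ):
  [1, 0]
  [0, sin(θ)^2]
Non-zero Christoffel symbols (Γ^k_{ij} = Γ^k_{ji}):
Γ^θ_{φ φ} = -sin(2*θ)/2
Γ^φ_{θ φ} = 1/tan(θ)
R^θ_{φ θ φ} = ∂_θ Γ^θ_{φ φ} - ∂_φ Γ^θ_{φ θ} + Γ^θ_{θ m} Γ^m_{φ φ} - Γ^θ_{φ m} Γ^m_{φ θ}
  = (-cos(2*θ)) - (0) + (0) - (-cos(θ)^2) = sin(θ)^2
R^φ_{φ φ φ} = 0 (a repeated index in an antisymmetric pair)
R_{φφ} = R^θ_{φ θ φ} + R^φ_{φ φ φ} = (sin(θ)^2) + (0) = sin(θ)^2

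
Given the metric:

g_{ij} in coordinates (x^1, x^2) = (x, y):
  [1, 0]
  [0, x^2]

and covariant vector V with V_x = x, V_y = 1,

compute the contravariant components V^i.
Inverse metric (diagonal): g^{xx} = 1, g^{yy} = 1/x^2
V^i = g^{ij} V_j:
V^x = (1)(x) + (0)(1) = x
V^y = (0)(x) + (1/x^2)(1) = 1/x^2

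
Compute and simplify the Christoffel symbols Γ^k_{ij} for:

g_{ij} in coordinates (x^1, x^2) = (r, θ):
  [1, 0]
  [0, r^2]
Using Γ^k_{ij} = (1/2) g^{km} (∂_i g_{mj} + ∂_j g_{mi} - ∂_m g_{ij}); the metric is diagonal, so only the m = k term contributes.
Non-zero symbols (using the symmetry Γ^k_{ij} = Γ^k_{ji}):
Γ^r_{θ θ} = (1/2) g^{rr} (∂_θ g_{rθ} + ∂_θ g_{rθ} - ∂_r g_{θθ}) = (1/2)(1)((0) + (0) - (2*r)) = -r
Γ^θ_{r θ} = (1/2) g^{θθ} (∂_r g_{θθ} + ∂_θ g_{θr} - ∂_θ g_{rθ}) = (1/2)(1/r^2)((2*r) + (0) - (0)) = 1/r
All other Christoffel symbols are zero.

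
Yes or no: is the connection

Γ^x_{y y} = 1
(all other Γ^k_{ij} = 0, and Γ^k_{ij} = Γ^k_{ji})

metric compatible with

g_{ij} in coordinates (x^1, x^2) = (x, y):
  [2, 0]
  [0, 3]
Using ∇_k g_{ij} = ∂_k g_{ij} - Γ^m_{ki} g_{mj} - Γ^m_{kj} g_{im}:
∇_y g_{xy} = (0) - (0) - (2) = -2 ≠ 0
So the connection is not metric compatible (it is not the Levi-Civita connection).
No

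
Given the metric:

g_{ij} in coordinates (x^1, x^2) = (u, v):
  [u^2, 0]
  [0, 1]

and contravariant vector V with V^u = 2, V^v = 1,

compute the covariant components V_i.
V_i = g_{ij} V^j:
V_u = (u^2)(2) + (0)(1) = 2*u^2
V_v = (0)(2) + (1)(1) = 1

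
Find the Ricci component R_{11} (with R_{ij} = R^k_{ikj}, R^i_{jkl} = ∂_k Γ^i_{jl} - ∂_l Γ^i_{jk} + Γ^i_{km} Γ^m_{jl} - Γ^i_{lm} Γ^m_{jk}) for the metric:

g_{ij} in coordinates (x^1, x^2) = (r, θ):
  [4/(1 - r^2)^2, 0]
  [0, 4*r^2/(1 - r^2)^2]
Non-zero Christoffel symbols (Γ^k_{ij} = Γ^k_{ji}):
Γ^r_{r r} = 2*r/(1 - r^2)
Γ^r_{θ θ} = (r^3 + r)/(r^2 - 1)
Γ^θ_{r θ} = (-r^2 - 1)/(r^3 - r)
R^r_{r r r} = 0 (a repeated index in an antisymmetric pair)
R^θ_{r θ r} = ∂_θ Γ^θ_{r r} - ∂_r Γ^θ_{r θ} + Γ^θ_{θ m} Γ^m_{r r} - Γ^θ_{r m} Γ^m_{r θ}
  = (0) - ((r^4 + 4*r^2 - 1)/(r^3 - r)^2) + (2*(r^2 + 1)/(r^2 - 1)^2) - ((r^2 + 1)^2/(r^3 - r)^2) = -4/(r^2 - 1)^2
R_{rr} = R^r_{r r r} + R^θ_{r θ r} = (0) + (-4/(r^2 - 1)^2) = -4/(r^2 - 1)^2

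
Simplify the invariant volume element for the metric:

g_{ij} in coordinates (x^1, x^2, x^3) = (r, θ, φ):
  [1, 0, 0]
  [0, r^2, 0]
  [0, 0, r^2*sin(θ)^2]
det(g) = r^4*sin(θ)^2
√|det(g)| = r^2*sin(θ) (taking 0 < θ < π so that |sin(θ)| = sin(θ))
Volume element: dV = r^2*sin(θ) dr dθ dφ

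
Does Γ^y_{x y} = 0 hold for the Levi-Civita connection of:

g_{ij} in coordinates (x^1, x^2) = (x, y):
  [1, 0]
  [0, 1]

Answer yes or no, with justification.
Γ^y_{x y} = (1/2) g^{yy} (∂_x g_{yy} + ∂_y g_{yx} - ∂_y g_{xy}) = (1/2)(1)((0) + (0) - (0)) = 0
This equals the proposed value 0.
Yes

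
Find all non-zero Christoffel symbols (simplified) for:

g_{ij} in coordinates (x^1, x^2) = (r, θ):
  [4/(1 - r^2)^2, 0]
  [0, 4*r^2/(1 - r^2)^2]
Using Γ^k_{ij} = (1/2) g^{km} (∂_i g_{mj} + ∂_j g_{mi} - ∂_m g_{ij}); the metric is diagonal, so only the m = k term contributes.
Non-zero symbols (using the symmetry Γ^k_{ij} = Γ^k_{ji}):
Γ^r_{r r} = (1/2) g^{rr} (∂_r g_{rr} + ∂_r g_{rr} - ∂_r g_{rr}) = (1/2)((1 - r^2)^2/4)((16*r/(1 - r^2)^3) + (16*r/(1 - r^2)^3) - (16*r/(1 - r^2)^3)) = 2*r/(1 - r^2)
Γ^r_{θ θ} = (1/2) g^{rr} (∂_θ g_{rθ} + ∂_θ g_{rθ} - ∂_r g_{θθ}) = (1/2)((1 - r^2)^2/4)((0) + (0) - (-8*(r^3 + r)/(r^2 - 1)^3)) = (r^3 + r)/(r^2 - 1)
Γ^θ_{r θ} = (1/2) g^{θθ} (∂_r g_{θθ} + ∂_θ g_{θr} - ∂_θ g_{rθ}) = (1/2)((1 - r^2)^2/(4*r^2))((-8*(r^3 + r)/(r^2 - 1)^3) + (0) - (0)) = (-r^2 - 1)/(r^3 - r)
All other Christoffel symbols are zero.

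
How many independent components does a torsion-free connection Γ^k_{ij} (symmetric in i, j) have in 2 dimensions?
Γ^k_{ij} has n choices for the upper index and n(n+1)/2 independent symmetric lower index pairs.
Total = 2 × 2×3/2 = 2 × 3 = 6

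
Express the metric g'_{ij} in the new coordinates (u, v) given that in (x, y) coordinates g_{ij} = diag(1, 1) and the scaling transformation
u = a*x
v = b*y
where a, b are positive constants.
Invert the transformation: x = u/a, y = v/b
g'_{ij} = (∂x^k/∂x'^i)(∂x^l/∂x'^j) g_{kl}; with g_{kl} = δ_{kl} this is Σ_k (∂x^k/∂x'^i)(∂x^k/∂x'^j).
Jacobian: ∂x/∂u = 1/a, ∂x/∂v = 0, ∂y/∂u = 0, ∂y/∂v = 1/b
g'_{uu} = (1/a)(1/a) + (0)(0) = 1/a^2
g'_{uv} = (1/a)(0) + (0)(1/b) = 0
g'_{vv} = (0)(0) + (1/b)(1/b) = 1/b^2
g'_{ij} = diag(1/a^2, 1/b^2)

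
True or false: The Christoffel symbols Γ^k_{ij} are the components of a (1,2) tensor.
Under a change of coordinates Γ picks up an inhomogeneous term ∂²x/∂x'∂x'; e.g. Γ = 0 in Cartesian coordinates but Γ^r_{θθ} = -r in polar coordinates on the same flat plane.
False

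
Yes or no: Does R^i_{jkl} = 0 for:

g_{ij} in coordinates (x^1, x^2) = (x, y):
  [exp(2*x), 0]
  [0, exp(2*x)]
Non-zero Christoffel symbols:
Γ^x_{x x} = 1
Γ^x_{y y} = -1
Γ^y_{x y} = 1
Ricci tensor: R_{xx} = 0, R_{xy} = 0, R_{yy} = 0
All R_{ij} vanish; in 2 dimensions the Riemann tensor is fully determined by the Ricci tensor, so R^i_{jkl} = 0: the metric is flat (curvilinear coordinates on flat space).
Yes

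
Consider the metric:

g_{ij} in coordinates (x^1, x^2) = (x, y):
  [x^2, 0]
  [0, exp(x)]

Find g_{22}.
With x^1 = x, x^2 = y, g_{22} = g_{yy} is the row-2, column-2 entry of the matrix.
g_{22} = exp(x)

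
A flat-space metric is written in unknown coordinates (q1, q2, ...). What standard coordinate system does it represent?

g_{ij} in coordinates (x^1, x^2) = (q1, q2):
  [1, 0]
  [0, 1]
All components are constant and the metric is the identity, i.e. orthonormal rectilinear coordinates.
Cartesian (2D) coordinates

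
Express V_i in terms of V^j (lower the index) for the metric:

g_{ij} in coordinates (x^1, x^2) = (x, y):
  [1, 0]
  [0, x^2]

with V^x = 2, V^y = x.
V_i = g_{ij} V^j:
V_x = (1)(2) + (0)(x) = 2
V_y = (0)(2) + (x^2)(x) = x^3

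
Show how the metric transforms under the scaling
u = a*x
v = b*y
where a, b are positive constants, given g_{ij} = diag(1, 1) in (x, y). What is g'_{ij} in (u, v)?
Invert the transformation: x = u/a, y = v/b
g'_{ij} = (∂x^k/∂x'^i)(∂x^l/∂x'^j) g_{kl}; with g_{kl} = δ_{kl} this is Σ_k (∂x^k/∂x'^i)(∂x^k/∂x'^j).
Jacobian: ∂x/∂u = 1/a, ∂x/∂v = 0, ∂y/∂u = 0, ∂y/∂v = 1/b
g'_{uu} = (1/a)(1/a) + (0)(0) = 1/a^2
g'_{uv} = (1/a)(0) + (0)(1/b) = 0
g'_{vv} = (0)(0) + (1/b)(1/b) = 1/b^2
g'_{ij} = diag(1/a^2, 1/b^2)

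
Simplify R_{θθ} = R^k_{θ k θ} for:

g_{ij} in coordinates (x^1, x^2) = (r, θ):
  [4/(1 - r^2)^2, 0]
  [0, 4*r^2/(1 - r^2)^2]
Non-zero Christoffel symbols (Γ^k_{ij} = Γ^k_{ji}):
Γ^r_{r r} = 2*r/(1 - r^2)
Γ^r_{θ θ} = (r^3 + r)/(r^2 - 1)
Γ^θ_{r θ} = (-r^2 - 1)/(r^3 - r)
R^r_{θ r θ} = ∂_r Γ^r_{θ θ} - ∂_θ Γ^r_{θ r} + Γ^r_{r m} Γ^m_{θ θ} - Γ^r_{θ m} Γ^m_{θ r}
  = ((r^4 - 4*r^2 - 1)/(r^2 - 1)^2) - (0) + (-2*r^2*(r^2 + 1)/(r^2 - 1)^2) - (-(r^2 + 1)^2/(r^2 - 1)^2) = -4*r^2/(r^2 - 1)^2
R^θ_{θ θ θ} = 0 (a repeated index in an antisymmetric pair)
R_{θθ} = R^r_{θ r θ} + R^θ_{θ θ θ} = (-4*r^2/(r^2 - 1)^2) + (0) = -4*r^2/(r^2 - 1)^2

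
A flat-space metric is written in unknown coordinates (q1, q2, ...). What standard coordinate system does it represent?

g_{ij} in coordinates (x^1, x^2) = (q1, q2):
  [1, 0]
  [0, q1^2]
The line element ds^2 = dq1^2 + q1^2 dq2^2 is dr^2 + r^2 dθ^2 with q1 = r, q2 = θ.
polar coordinates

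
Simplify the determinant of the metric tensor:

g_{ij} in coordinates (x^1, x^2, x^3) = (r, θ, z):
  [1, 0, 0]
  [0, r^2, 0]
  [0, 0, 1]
Diagonal metric: det(g) = g_{11}·g_{22}·g_{33}
= (1)·(r^2)·(1)
det(g) = r^2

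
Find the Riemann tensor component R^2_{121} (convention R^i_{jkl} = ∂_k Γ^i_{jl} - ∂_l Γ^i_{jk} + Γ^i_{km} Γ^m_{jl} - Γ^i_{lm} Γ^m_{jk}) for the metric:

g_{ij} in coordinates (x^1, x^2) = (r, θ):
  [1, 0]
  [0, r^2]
Non-zero Christoffel symbols (Γ^k_{ij} = Γ^k_{ji}):
Γ^r_{θ θ} = -r
Γ^θ_{r θ} = 1/r
R^θ_{r θ r} = ∂_θ Γ^θ_{r r} - ∂_r Γ^θ_{r θ} + Γ^θ_{θ m} Γ^m_{r r} - Γ^θ_{r m} Γ^m_{r θ}
  = (0) - (-1/r^2) + (0) - (1/r^2) = 0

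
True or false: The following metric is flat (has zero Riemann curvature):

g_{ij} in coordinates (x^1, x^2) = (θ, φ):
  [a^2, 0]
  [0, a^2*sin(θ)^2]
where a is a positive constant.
Non-zero Christoffel symbols:
Γ^θ_{φ φ} = -sin(2*θ)/2
Γ^φ_{θ φ} = 1/tan(θ)
Ricci tensor: R_{θθ} = 1, R_{θφ} = 0, R_{φφ} = sin(θ)^2
The Ricci tensor is non-zero, so the Riemann tensor is non-zero: not flat.
False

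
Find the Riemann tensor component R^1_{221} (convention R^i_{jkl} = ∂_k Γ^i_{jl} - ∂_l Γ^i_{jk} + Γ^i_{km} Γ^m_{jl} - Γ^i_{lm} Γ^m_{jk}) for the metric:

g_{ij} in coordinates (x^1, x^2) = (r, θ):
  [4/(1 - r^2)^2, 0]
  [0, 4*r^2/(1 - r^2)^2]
Non-zero Christoffel symbols (Γ^k_{ij} = Γ^k_{ji}):
Γ^r_{r r} = 2*r/(1 - r^2)
Γ^r_{θ θ} = (r^3 + r)/(r^2 - 1)
Γ^θ_{r θ} = (-r^2 - 1)/(r^3 - r)
R^r_{θ θ r} = ∂_θ Γ^r_{θ r} - ∂_r Γ^r_{θ θ} + Γ^r_{θ m} Γ^m_{θ r} - Γ^r_{r m} Γ^m_{θ θ}
  = (0) - ((r^4 - 4*r^2 - 1)/(r^2 - 1)^2) + (-(r^2 + 1)^2/(r^2 - 1)^2) - (-2*r^2*(r^2 + 1)/(r^2 - 1)^2) = 4*r^2/(r^2 - 1)^2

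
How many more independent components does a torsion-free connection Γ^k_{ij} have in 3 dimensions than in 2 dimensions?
Independent components in n dimensions: n × n(n+1)/2 = n^2(n+1)/2.
3D: 3 × 6 = 18
2D: 2 × 3 = 6
Difference = 18 - 6 = 12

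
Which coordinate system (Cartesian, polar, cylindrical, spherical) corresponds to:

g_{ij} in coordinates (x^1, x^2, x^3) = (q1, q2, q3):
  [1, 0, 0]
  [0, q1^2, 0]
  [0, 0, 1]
The line element ds^2 = dq1^2 + q1^2 dq2^2 + dq3^2 is dr^2 + r^2 dθ^2 + dz^2 with q1 = r, q2 = θ, q3 = z.
cylindrical coordinates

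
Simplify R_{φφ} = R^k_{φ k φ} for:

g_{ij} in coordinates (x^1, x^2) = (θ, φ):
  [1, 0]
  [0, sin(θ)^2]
Non-zero Christoffel symbols (Γ^k_{ij} = Γ^k_{ji}):
Γ^θ_{φ φ} = -sin(2*θ)/2
Γ^φ_{θ φ} = 1/tan(θ)
R^θ_{φ θ φ} = ∂_θ Γ^θ_{φ φ} - ∂_φ Γ^θ_{φ θ} + Γ^θ_{θ m} Γ^m_{φ φ} - Γ^θ_{φ m} Γ^m_{φ θ}
  = (-cos(2*θ)) - (0) + (0) - (-cos(θ)^2) = sin(θ)^2
R^φ_{φ φ φ} = 0 (a repeated index in an antisymmetric pair)
R_{φφ} = R^θ_{φ θ φ} + R^φ_{φ φ φ} = (sin(θ)^2) + (0) = sin(θ)^2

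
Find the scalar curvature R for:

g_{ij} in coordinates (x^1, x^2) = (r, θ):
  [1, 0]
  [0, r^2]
Non-zero Christoffel symbols (Γ^k_{ij} = Γ^k_{ji}):
Γ^r_{θ θ} = -r
Γ^θ_{r θ} = 1/r
Ricci tensor (R_{ij} = R^k_{ikj}): R_{rr} = 0, R_{rθ} = 0, R_{θθ} = 0
Inverse metric: g^{rr} = 1, g^{θθ} = 1/r^2
R = g^{ij} R_{ij} = (1)(0) + (1/r^2)(0) = 0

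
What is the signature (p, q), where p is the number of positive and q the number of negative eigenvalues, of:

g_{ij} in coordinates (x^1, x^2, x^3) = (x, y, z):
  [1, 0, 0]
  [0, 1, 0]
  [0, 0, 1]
The metric is diagonal, so its eigenvalues are the diagonal entries: 1, 1, 1 (at a generic point, where coordinate-dependent entries are positive).
3 positive, 0 negative.
(3, 0) - Riemannian (positive definite)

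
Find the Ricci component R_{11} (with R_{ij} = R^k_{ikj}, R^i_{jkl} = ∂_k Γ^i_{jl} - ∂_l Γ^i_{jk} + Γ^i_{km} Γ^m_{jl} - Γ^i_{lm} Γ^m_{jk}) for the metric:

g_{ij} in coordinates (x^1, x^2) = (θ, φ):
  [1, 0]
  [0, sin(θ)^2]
Non-zero Christoffel symbols (Γ^k_{ij} = Γ^k_{ji}):
Γ^θ_{φ φ} = -sin(2*θ)/2
Γ^φ_{θ φ} = 1/tan(θ)
R^θ_{θ θ θ} = 0 (a repeated index in an antisymmetric pair)
R^φ_{θ φ θ} = ∂_φ Γ^φ_{θ θ} - ∂_θ Γ^φ_{θ φ} + Γ^φ_{φ m} Γ^m_{θ θ} - Γ^φ_{θ m} Γ^m_{θ φ}
  = (0) - (-1/sin(θ)^2) + (0) - (1/tan(θ)^2) = 1
R_{θθ} = R^θ_{θ θ θ} + R^φ_{θ φ θ} = (0) + (1) = 1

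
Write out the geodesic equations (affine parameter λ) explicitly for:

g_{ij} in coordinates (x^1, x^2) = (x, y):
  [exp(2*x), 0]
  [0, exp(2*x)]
Geodesic equation: d^2x^k/dλ^2 + Γ^k_{ij} (dx^i/dλ)(dx^j/dλ) = 0.
Non-zero Christoffel symbols:
Γ^x_{x x} = 1
Γ^x_{y y} = -1
Γ^y_{x y} = 1
Substituting (the symmetric pair Γ^k_{ij}, Γ^k_{ji} combines into a factor 2):
d^2x/dλ^2 + (dx/dλ)^2 - (dy/dλ)^2 = 0
d^2y/dλ^2 + 2 (dx/dλ)(dy/dλ) = 0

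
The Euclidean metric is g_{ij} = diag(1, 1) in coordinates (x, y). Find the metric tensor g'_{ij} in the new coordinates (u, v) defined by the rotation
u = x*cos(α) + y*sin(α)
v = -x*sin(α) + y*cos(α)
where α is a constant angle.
Invert the transformation: x = u*cos(α) - v*sin(α), y = u*sin(α) + v*cos(α)
g'_{ij} = (∂x^k/∂x'^i)(∂x^l/∂x'^j) g_{kl}; with g_{kl} = δ_{kl} this is Σ_k (∂x^k/∂x'^i)(∂x^k/∂x'^j).
Jacobian: ∂x/∂u = cos(α), ∂x/∂v = -sin(α), ∂y/∂u = sin(α), ∂y/∂v = cos(α)
g'_{uu} = (cos(α))(cos(α)) + (sin(α))(sin(α)) = 1
g'_{uv} = (cos(α))(-sin(α)) + (sin(α))(cos(α)) = 0
g'_{vv} = (-sin(α))(-sin(α)) + (cos(α))(cos(α)) = 1
g'_{ij} = diag(1, 1)
The Euclidean metric is invariant under rotations.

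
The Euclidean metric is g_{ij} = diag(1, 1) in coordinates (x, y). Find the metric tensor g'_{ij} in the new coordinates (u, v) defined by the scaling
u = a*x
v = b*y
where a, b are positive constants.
Invert the transformation: x = u/a, y = v/b
g'_{ij} = (∂x^k/∂x'^i)(∂x^l/∂x'^j) g_{kl}; with g_{kl} = δ_{kl} this is Σ_k (∂x^k/∂x'^i)(∂x^k/∂x'^j).
Jacobian: ∂x/∂u = 1/a, ∂x/∂v = 0, ∂y/∂u = 0, ∂y/∂v = 1/b
g'_{uu} = (1/a)(1/a) + (0)(0) = 1/a^2
g'_{uv} = (1/a)(0) + (0)(1/b) = 0
g'_{vv} = (0)(0) + (1/b)(1/b) = 1/b^2
g'_{ij} = diag(1/a^2, 1/b^2)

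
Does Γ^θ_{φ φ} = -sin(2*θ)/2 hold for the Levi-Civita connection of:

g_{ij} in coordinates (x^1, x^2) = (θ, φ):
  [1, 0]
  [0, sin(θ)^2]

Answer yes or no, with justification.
Γ^θ_{φ φ} = (1/2) g^{θθ} (∂_φ g_{θφ} + ∂_φ g_{θφ} - ∂_θ g_{φφ}) = (1/2)(1)((0) + (0) - (sin(2*θ))) = -sin(2*θ)/2
This equals the proposed value -sin(2*θ)/2.
Yes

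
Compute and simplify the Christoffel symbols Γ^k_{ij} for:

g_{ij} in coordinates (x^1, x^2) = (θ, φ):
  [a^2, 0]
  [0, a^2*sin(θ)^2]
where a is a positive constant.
Using Γ^k_{ij} = (1/2) g^{km} (∂_i g_{mj} + ∂_j g_{mi} - ∂_m g_{ij}); the metric is diagonal, so only the m = k term contributes.
Non-zero symbols (using the symmetry Γ^k_{ij} = Γ^k_{ji}):
Γ^θ_{φ φ} = (1/2) g^{θθ} (∂_φ g_{θφ} + ∂_φ g_{θφ} - ∂_θ g_{φφ}) = (1/2)(1/a^2)((0) + (0) - (a^2*sin(2*θ))) = -sin(2*θ)/2
Γ^φ_{θ φ} = (1/2) g^{φφ} (∂_θ g_{φφ} + ∂_φ g_{φθ} - ∂_φ g_{θφ}) = (1/2)(1/(a^2*sin(θ)^2))((a^2*sin(2*θ)) + (0) - (0)) = 1/tan(θ)
All other Christoffel symbols are zero.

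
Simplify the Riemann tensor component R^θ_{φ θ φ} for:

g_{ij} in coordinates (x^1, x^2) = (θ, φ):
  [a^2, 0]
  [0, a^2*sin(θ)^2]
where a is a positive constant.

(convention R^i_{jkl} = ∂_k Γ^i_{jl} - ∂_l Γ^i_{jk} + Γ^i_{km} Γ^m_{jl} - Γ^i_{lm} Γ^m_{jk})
Non-zero Christoffel symbols (Γ^k_{ij} = Γ^k_{ji}):
Γ^θ_{φ φ} = -sin(2*θ)/2
Γ^φ_{θ φ} = 1/tan(θ)
R^θ_{φ θ φ} = ∂_θ Γ^θ_{φ φ} - ∂_φ Γ^θ_{φ θ} + Γ^θ_{θ m} Γ^m_{φ φ} - Γ^θ_{φ m} Γ^m_{φ θ}
  = (-cos(2*θ)) - (0) + (0) - (-cos(θ)^2) = sin(θ)^2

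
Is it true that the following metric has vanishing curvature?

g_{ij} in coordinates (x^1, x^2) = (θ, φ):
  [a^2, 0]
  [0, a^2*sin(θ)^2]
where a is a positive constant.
Non-zero Christoffel symbols:
Γ^θ_{φ φ} = -sin(2*θ)/2
Γ^φ_{θ φ} = 1/tan(θ)
Ricci tensor: R_{θθ} = 1, R_{θφ} = 0, R_{φφ} = sin(θ)^2
The Ricci tensor is non-zero, so the Riemann tensor is non-zero: not flat.
No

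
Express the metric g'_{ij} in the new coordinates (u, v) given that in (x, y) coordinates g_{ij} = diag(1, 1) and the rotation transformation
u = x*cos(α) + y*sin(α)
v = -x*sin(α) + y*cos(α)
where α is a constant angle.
Invert the transformation: x = u*cos(α) - v*sin(α), y = u*sin(α) + v*cos(α)
g'_{ij} = (∂x^k/∂x'^i)(∂x^l/∂x'^j) g_{kl}; with g_{kl} = δ_{kl} this is Σ_k (∂x^k/∂x'^i)(∂x^k/∂x'^j).
Jacobian: ∂x/∂u = cos(α), ∂x/∂v = -sin(α), ∂y/∂u = sin(α), ∂y/∂v = cos(α)
g'_{uu} = (cos(α))(cos(α)) + (sin(α))(sin(α)) = 1
g'_{uv} = (cos(α))(-sin(α)) + (sin(α))(cos(α)) = 0
g'_{vv} = (-sin(α))(-sin(α)) + (cos(α))(cos(α)) = 1
g'_{ij} = diag(1, 1)
The Euclidean metric is invariant under rotations.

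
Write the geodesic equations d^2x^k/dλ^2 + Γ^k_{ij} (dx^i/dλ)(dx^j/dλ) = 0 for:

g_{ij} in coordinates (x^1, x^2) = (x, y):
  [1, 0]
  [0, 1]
Geodesic equation: d^2x^k/dλ^2 + Γ^k_{ij} (dx^i/dλ)(dx^j/dλ) = 0.
All Christoffel symbols vanish, so the geodesics are straight lines:
d^2x/dλ^2 = 0
d^2y/dλ^2 = 0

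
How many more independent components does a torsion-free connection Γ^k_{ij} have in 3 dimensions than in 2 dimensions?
Independent components in n dimensions: n × n(n+1)/2 = n^2(n+1)/2.
3D: 3 × 6 = 18
2D: 2 × 3 = 6
Difference = 18 - 6 = 12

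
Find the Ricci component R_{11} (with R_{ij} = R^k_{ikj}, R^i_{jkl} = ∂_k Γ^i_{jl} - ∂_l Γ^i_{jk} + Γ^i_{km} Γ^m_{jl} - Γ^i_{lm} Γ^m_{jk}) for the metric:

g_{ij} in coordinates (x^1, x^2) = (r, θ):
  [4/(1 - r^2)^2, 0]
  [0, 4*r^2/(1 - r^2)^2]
Non-zero Christoffel symbols (Γ^k_{ij} = Γ^k_{ji}):
Γ^r_{r r} = 2*r/(1 - r^2)
Γ^r_{θ θ} = (r^3 + r)/(r^2 - 1)
Γ^θ_{r θ} = (-r^2 - 1)/(r^3 - r)
R^r_{r r r} = 0 (a repeated index in an antisymmetric pair)
R^θ_{r θ r} = ∂_θ Γ^θ_{r r} - ∂_r Γ^θ_{r θ} + Γ^θ_{θ m} Γ^m_{r r} - Γ^θ_{r m} Γ^m_{r θ}
  = (0) - ((r^4 + 4*r^2 - 1)/(r^3 - r)^2) + (2*(r^2 + 1)/(r^2 - 1)^2) - ((r^2 + 1)^2/(r^3 - r)^2) = -4/(r^2 - 1)^2
R_{rr} = R^r_{r r r} + R^θ_{r θ r} = (0) + (-4/(r^2 - 1)^2) = -4/(r^2 - 1)^2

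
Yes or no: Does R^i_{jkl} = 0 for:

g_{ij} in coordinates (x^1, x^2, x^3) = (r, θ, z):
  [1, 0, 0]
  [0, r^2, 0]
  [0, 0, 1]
Non-zero Christoffel symbols:
Γ^r_{θ θ} = -r
Γ^θ_{r θ} = 1/r
Ricci tensor: R_{rr} = 0, R_{rθ} = 0, R_{rz} = 0, R_{θθ} = 0, R_{θz} = 0, R_{zz} = 0
All R_{ij} vanish; in 3 dimensions the Riemann tensor is fully determined by the Ricci tensor, so R^i_{jkl} = 0: the metric is flat (curvilinear coordinates on flat space).
Yes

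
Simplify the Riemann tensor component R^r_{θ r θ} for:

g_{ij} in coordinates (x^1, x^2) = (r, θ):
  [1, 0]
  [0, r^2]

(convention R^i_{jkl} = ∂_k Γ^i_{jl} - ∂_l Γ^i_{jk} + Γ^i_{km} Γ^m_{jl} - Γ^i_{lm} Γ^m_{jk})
Non-zero Christoffel symbols (Γ^k_{ij} = Γ^k_{ji}):
Γ^r_{θ θ} = -r
Γ^θ_{r θ} = 1/r
R^r_{θ r θ} = ∂_r Γ^r_{θ θ} - ∂_θ Γ^r_{θ r} + Γ^r_{r m} Γ^m_{θ θ} - Γ^r_{θ m} Γ^m_{θ r}
  = (-1) - (0) + (0) - (-1) = 0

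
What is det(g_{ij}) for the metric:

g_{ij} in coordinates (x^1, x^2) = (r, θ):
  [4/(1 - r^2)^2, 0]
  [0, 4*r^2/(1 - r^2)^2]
For a 2×2 metric: det(g) = g_{11}·g_{22} - g_{12}·g_{21}
= (4/(1 - r^2)^2)·(4*r^2/(1 - r^2)^2) - (0)·(0)
= 16*r^2/(1 - r^2)^4 - 0
det(g) = 16*r^2/(1 - r^2)^4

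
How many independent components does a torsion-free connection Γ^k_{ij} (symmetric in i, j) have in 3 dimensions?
Γ^k_{ij} has n choices for the upper index and n(n+1)/2 independent symmetric lower index pairs.
Total = 3 × 3×4/2 = 3 × 6 = 18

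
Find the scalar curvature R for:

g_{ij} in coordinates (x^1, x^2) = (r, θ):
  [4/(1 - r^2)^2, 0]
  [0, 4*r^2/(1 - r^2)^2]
Non-zero Christoffel symbols (Γ^k_{ij} = Γ^k_{ji}):
Γ^r_{r r} = 2*r/(1 - r^2)
Γ^r_{θ θ} = (r^3 + r)/(r^2 - 1)
Γ^θ_{r θ} = (-r^2 - 1)/(r^3 - r)
Ricci tensor (R_{ij} = R^k_{ikj}): R_{rr} = -4/(r^2 - 1)^2, R_{rθ} = 0, R_{θθ} = -4*r^2/(r^2 - 1)^2
Inverse metric: g^{rr} = (1 - r^2)^2/4, g^{θθ} = (1 - r^2)^2/(4*r^2)
R = g^{ij} R_{ij} = ((1 - r^2)^2/4)(-4/(r^2 - 1)^2) + ((1 - r^2)^2/(4*r^2))(-4*r^2/(r^2 - 1)^2) = -2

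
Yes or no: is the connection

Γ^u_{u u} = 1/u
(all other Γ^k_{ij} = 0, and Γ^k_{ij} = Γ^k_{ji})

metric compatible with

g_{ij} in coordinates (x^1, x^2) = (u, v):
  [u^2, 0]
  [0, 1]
Using ∇_k g_{ij} = ∂_k g_{ij} - Γ^m_{ki} g_{mj} - Γ^m_{kj} g_{im}:
e.g. ∇_u g_{uu} = (2*u) - (u) - (u) = 0
Every component ∇_k g_{ij} vanishes: the connection is metric compatible.
Yes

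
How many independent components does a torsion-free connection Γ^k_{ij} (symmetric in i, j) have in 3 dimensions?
Γ^k_{ij} has n choices for the upper index and n(n+1)/2 independent symmetric lower index pairs.
Total = 3 × 3×4/2 = 3 × 6 = 18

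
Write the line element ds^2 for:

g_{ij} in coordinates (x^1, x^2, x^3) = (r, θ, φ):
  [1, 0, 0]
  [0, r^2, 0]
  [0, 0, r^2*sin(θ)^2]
ds^2 = g_{ij} dx^i dx^j; only the non-zero components contribute.
ds^2 = dr^2 + r^2 dθ^2 + r^2*sin(θ)^2 dφ^2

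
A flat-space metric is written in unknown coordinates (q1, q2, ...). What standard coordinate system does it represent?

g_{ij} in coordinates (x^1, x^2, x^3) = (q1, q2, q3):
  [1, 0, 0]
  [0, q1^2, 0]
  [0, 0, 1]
The line element ds^2 = dq1^2 + q1^2 dq2^2 + dq3^2 is dr^2 + r^2 dθ^2 + dz^2 with q1 = r, q2 = θ, q3 = z.
cylindrical coordinates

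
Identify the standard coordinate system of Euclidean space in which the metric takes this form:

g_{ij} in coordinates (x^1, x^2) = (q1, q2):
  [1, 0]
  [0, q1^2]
The line element ds^2 = dq1^2 + q1^2 dq2^2 is dr^2 + r^2 dθ^2 with q1 = r, q2 = θ.
polar coordinates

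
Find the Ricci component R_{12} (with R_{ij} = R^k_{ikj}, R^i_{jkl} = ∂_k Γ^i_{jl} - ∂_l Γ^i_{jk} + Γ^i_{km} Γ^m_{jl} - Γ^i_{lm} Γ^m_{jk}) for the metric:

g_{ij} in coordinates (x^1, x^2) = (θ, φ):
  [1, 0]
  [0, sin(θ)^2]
Non-zero Christoffel symbols (Γ^k_{ij} = Γ^k_{ji}):
Γ^θ_{φ φ} = -sin(2*θ)/2
Γ^φ_{θ φ} = 1/tan(θ)
R^θ_{θ θ φ} = 0 (a repeated index in an antisymmetric pair)
R^φ_{θ φ φ} = 0 (a repeated index in an antisymmetric pair)
R_{θφ} = R^θ_{θ θ φ} + R^φ_{θ φ φ} = (0) + (0) = 0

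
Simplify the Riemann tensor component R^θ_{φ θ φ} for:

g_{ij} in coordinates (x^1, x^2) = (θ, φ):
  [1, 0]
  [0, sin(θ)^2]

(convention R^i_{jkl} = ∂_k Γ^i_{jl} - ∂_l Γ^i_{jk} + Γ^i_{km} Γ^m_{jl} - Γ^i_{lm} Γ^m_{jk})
Non-zero Christoffel symbols (Γ^k_{ij} = Γ^k_{ji}):
Γ^θ_{φ φ} = -sin(2*θ)/2
Γ^φ_{θ φ} = 1/tan(θ)
R^θ_{φ θ φ} = ∂_θ Γ^θ_{φ φ} - ∂_φ Γ^θ_{φ θ} + Γ^θ_{θ m} Γ^m_{φ φ} - Γ^θ_{φ m} Γ^m_{φ θ}
  = (-cos(2*θ)) - (0) + (0) - (-cos(θ)^2) = sin(θ)^2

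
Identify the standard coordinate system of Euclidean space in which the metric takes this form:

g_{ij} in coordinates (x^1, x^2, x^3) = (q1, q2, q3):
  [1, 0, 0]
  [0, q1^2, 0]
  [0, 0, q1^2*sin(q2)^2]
The line element ds^2 = dq1^2 + q1^2 dq2^2 + q1^2 sin(q2)^2 dq3^2 is dr^2 + r^2 dθ^2 + r^2 sin(θ)^2 dφ^2 with q1 = r, q2 = θ, q3 = φ.
spherical coordinates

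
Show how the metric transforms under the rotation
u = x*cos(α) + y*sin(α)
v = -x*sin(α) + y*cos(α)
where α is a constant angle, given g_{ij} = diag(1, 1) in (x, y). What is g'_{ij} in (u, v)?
Invert the transformation: x = u*cos(α) - v*sin(α), y = u*sin(α) + v*cos(α)
g'_{ij} = (∂x^k/∂x'^i)(∂x^l/∂x'^j) g_{kl}; with g_{kl} = δ_{kl} this is Σ_k (∂x^k/∂x'^i)(∂x^k/∂x'^j).
Jacobian: ∂x/∂u = cos(α), ∂x/∂v = -sin(α), ∂y/∂u = sin(α), ∂y/∂v = cos(α)
g'_{uu} = (cos(α))(cos(α)) + (sin(α))(sin(α)) = 1
g'_{uv} = (cos(α))(-sin(α)) + (sin(α))(cos(α)) = 0
g'_{vv} = (-sin(α))(-sin(α)) + (cos(α))(cos(α)) = 1
g'_{ij} = diag(1, 1)
The Euclidean metric is invariant under rotations.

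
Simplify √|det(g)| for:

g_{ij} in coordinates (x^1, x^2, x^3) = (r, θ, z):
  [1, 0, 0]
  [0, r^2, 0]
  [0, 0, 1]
det(g) = r^2
√|det(g)| = r
Volume element: dV = r dr dθ dz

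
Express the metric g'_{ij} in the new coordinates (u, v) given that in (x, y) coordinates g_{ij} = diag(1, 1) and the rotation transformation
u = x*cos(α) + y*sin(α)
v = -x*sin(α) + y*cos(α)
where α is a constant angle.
Invert the transformation: x = u*cos(α) - v*sin(α), y = u*sin(α) + v*cos(α)
g'_{ij} = (∂x^k/∂x'^i)(∂x^l/∂x'^j) g_{kl}; with g_{kl} = δ_{kl} this is Σ_k (∂x^k/∂x'^i)(∂x^k/∂x'^j).
Jacobian: ∂x/∂u = cos(α), ∂x/∂v = -sin(α), ∂y/∂u = sin(α), ∂y/∂v = cos(α)
g'_{uu} = (cos(α))(cos(α)) + (sin(α))(sin(α)) = 1
g'_{uv} = (cos(α))(-sin(α)) + (sin(α))(cos(α)) = 0
g'_{vv} = (-sin(α))(-sin(α)) + (cos(α))(cos(α)) = 1
g'_{ij} = diag(1, 1)
The Euclidean metric is invariant under rotations.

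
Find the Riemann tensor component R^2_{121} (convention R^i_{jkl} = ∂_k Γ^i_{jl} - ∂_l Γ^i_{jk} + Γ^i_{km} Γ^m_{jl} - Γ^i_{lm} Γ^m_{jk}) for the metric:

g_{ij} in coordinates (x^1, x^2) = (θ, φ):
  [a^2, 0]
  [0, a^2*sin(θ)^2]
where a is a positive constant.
Non-zero Christoffel symbols (Γ^k_{ij} = Γ^k_{ji}):
Γ^θ_{φ φ} = -sin(2*θ)/2
Γ^φ_{θ φ} = 1/tan(θ)
R^φ_{θ φ θ} = ∂_φ Γ^φ_{θ θ} - ∂_θ Γ^φ_{θ φ} + Γ^φ_{φ m} Γ^m_{θ θ} - Γ^φ_{θ m} Γ^m_{θ φ}
  = (0) - (-1/sin(θ)^2) + (0) - (1/tan(θ)^2) = 1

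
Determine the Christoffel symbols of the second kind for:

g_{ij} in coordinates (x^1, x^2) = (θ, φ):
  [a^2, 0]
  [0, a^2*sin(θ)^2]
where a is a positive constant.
Using Γ^k_{ij} = (1/2) g^{km} (∂_i g_{mj} + ∂_j g_{mi} - ∂_m g_{ij}); the metric is diagonal, so only the m = k term contributes.
Non-zero symbols (using the symmetry Γ^k_{ij} = Γ^k_{ji}):
Γ^θ_{φ φ} = (1/2) g^{θθ} (∂_φ g_{θφ} + ∂_φ g_{θφ} - ∂_θ g_{φφ}) = (1/2)(1/a^2)((0) + (0) - (a^2*sin(2*θ))) = -sin(2*θ)/2
Γ^φ_{θ φ} = (1/2) g^{φφ} (∂_θ g_{φφ} + ∂_φ g_{φθ} - ∂_φ g_{θφ}) = (1/2)(1/(a^2*sin(θ)^2))((a^2*sin(2*θ)) + (0) - (0)) = 1/tan(θ)
All other Christoffel symbols are zero.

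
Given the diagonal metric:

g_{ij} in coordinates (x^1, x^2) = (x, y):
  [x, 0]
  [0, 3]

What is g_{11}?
With x^1 = x, x^2 = y, g_{11} = g_{xx} is the row-1, column-1 entry of the matrix.
g_{11} = x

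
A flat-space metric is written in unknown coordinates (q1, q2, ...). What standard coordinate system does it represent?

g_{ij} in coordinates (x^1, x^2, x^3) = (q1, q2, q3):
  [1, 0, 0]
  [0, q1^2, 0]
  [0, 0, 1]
The line element ds^2 = dq1^2 + q1^2 dq2^2 + dq3^2 is dr^2 + r^2 dθ^2 + dz^2 with q1 = r, q2 = θ, q3 = z.
cylindrical coordinates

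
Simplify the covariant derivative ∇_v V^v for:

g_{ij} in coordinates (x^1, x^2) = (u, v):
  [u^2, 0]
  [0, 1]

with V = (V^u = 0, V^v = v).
Non-zero Christoffel symbols:
Γ^u_{u u} = 1/u
∇_v V^v = ∂_v V^v + Γ^v_{v j} V^j
  = (1) + (0)(0) + (0)(v)
  = 1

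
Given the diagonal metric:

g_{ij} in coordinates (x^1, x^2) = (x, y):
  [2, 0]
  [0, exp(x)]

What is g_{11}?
With x^1 = x, x^2 = y, g_{11} = g_{xx} is the row-1, column-1 entry of the matrix.
g_{11} = 2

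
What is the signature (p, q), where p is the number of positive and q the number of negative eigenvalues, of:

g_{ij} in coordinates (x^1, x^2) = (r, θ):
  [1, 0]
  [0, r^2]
The metric is diagonal, so its eigenvalues are the diagonal entries: 1, r^2 (at a generic point, where coordinate-dependent entries are positive).
2 positive, 0 negative.
(2, 0) - Riemannian (positive definite)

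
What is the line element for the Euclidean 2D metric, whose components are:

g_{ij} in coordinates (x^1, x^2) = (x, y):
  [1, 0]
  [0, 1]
ds^2 = g_{ij} dx^i dx^j; only the non-zero components contribute.
ds^2 = dx^2 + dy^2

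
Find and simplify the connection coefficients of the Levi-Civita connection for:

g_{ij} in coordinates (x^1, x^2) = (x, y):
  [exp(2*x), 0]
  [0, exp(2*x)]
Using Γ^k_{ij} = (1/2) g^{km} (∂_i g_{mj} + ∂_j g_{mi} - ∂_m g_{ij}); the metric is diagonal, so only the m = k term contributes.
Non-zero symbols (using the symmetry Γ^k_{ij} = Γ^k_{ji}):
Γ^x_{x x} = (1/2) g^{xx} (∂_x g_{xx} + ∂_x g_{xx} - ∂_x g_{xx}) = (1/2)(exp(-2*x))((2*exp(2*x)) + (2*exp(2*x)) - (2*exp(2*x))) = 1
Γ^x_{y y} = (1/2) g^{xx} (∂_y g_{xy} + ∂_y g_{xy} - ∂_x g_{yy}) = (1/2)(exp(-2*x))((0) + (0) - (2*exp(2*x))) = -1
Γ^y_{x y} = (1/2) g^{yy} (∂_x g_{yy} + ∂_y g_{yx} - ∂_y g_{xy}) = (1/2)(exp(-2*x))((2*exp(2*x)) + (0) - (0)) = 1
All other Christoffel symbols are zero.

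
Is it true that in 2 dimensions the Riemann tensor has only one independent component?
The number of independent components is n^2(n^2-1)/12 = 4·3/12 = 1 for n = 2 (e.g. R_{1212}).
Yes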